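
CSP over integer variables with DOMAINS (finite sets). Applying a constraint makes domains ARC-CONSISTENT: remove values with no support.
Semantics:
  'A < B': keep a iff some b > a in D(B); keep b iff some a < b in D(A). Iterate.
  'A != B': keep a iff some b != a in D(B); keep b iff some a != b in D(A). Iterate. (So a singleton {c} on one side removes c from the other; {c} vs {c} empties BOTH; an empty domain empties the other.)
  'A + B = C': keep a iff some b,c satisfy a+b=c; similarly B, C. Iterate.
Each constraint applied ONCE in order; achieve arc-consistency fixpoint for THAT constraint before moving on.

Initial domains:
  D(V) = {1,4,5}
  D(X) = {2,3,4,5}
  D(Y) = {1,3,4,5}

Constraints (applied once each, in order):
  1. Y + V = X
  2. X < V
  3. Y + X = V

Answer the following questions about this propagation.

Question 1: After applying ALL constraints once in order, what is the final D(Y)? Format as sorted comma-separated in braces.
Constraint 1 (Y + V = X) on D(Y)={1,3,4,5} D(V)={1,4,5} D(X)={2,3,4,5}: Y {1,3,4,5}->{1,3,4}; V {1,4,5}->{1,4}; X {2,3,4,5}->{2,4,5}
Constraint 2 (X < V) on D(X)={2,4,5} D(V)={1,4}: X {2,4,5}->{2}; V {1,4}->{4}
Constraint 3 (Y + X = V) on D(Y)={1,3,4} D(X)={2} D(V)={4}: Y {1,3,4}->{}; X {2}->{}; V {4}->{}
So after all 3 constraints: D(Y) = {}

Answer: {}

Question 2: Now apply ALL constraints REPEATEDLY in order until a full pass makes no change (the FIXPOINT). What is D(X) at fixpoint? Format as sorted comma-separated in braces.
Answer: {}

Derivation:
pass 0 (initial): D(X)={2,3,4,5}
pass 1: V {1,4,5}->{}; X {2,3,4,5}->{}; Y {1,3,4,5}->{}
pass 2: no change
Fixpoint after 2 passes: D(X) = {}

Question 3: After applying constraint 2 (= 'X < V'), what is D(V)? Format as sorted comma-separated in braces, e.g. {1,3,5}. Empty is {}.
Constraint 1 (Y + V = X) on D(Y)={1,3,4,5} D(V)={1,4,5} D(X)={2,3,4,5}: Y {1,3,4,5}->{1,3,4}; V {1,4,5}->{1,4}; X {2,3,4,5}->{2,4,5}
Constraint 2 (X < V) on D(X)={2,4,5} D(V)={1,4}: X {2,4,5}->{2}; V {1,4}->{4}
So after constraint 2: D(V) = {4}

Answer: {4}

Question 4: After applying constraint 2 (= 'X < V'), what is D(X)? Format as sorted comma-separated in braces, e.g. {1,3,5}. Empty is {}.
Constraint 1 (Y + V = X) on D(Y)={1,3,4,5} D(V)={1,4,5} D(X)={2,3,4,5}: Y {1,3,4,5}->{1,3,4}; V {1,4,5}->{1,4}; X {2,3,4,5}->{2,4,5}
Constraint 2 (X < V) on D(X)={2,4,5} D(V)={1,4}: X {2,4,5}->{2}; V {1,4}->{4}
So after constraint 2: D(X) = {2}

Answer: {2}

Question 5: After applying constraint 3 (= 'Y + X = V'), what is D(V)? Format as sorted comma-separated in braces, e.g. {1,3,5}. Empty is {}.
Answer: {}

Derivation:
Constraint 1 (Y + V = X) on D(Y)={1,3,4,5} D(V)={1,4,5} D(X)={2,3,4,5}: Y {1,3,4,5}->{1,3,4}; V {1,4,5}->{1,4}; X {2,3,4,5}->{2,4,5}
Constraint 2 (X < V) on D(X)={2,4,5} D(V)={1,4}: X {2,4,5}->{2}; V {1,4}->{4}
Constraint 3 (Y + X = V) on D(Y)={1,3,4} D(X)={2} D(V)={4}: Y {1,3,4}->{}; X {2}->{}; V {4}->{}
So after constraint 3: D(V) = {}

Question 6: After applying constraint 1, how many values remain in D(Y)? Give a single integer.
Answer: 3

Derivation:
Constraint 1 (Y + V = X) on D(Y)={1,3,4,5} D(V)={1,4,5} D(X)={2,3,4,5}: Y {1,3,4,5}->{1,3,4}; V {1,4,5}->{1,4}; X {2,3,4,5}->{2,4,5}
So after constraint 1: D(Y)={1,3,4}, size = 3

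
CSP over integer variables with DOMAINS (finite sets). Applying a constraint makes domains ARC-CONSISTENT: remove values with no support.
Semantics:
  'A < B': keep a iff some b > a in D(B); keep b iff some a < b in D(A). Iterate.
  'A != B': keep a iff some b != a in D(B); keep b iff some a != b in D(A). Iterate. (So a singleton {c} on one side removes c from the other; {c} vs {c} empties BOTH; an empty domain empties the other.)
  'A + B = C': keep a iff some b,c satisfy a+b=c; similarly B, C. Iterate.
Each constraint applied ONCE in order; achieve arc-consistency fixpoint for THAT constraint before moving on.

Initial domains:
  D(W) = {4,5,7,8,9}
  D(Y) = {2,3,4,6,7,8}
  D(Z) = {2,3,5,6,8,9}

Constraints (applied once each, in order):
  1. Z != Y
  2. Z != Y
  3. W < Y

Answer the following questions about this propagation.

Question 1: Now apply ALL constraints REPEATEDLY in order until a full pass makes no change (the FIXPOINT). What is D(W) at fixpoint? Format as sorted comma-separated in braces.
Answer: {4,5,7}

Derivation:
pass 0 (initial): D(W)={4,5,7,8,9}
pass 1: W {4,5,7,8,9}->{4,5,7}; Y {2,3,4,6,7,8}->{6,7,8}
pass 2: no change
Fixpoint after 2 passes: D(W) = {4,5,7}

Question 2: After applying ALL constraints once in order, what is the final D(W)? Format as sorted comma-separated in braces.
Constraint 1 (Z != Y) on D(Z)={2,3,5,6,8,9} D(Y)={2,3,4,6,7,8}: no change
Constraint 2 (Z != Y) on D(Z)={2,3,5,6,8,9} D(Y)={2,3,4,6,7,8}: no change
Constraint 3 (W < Y) on D(W)={4,5,7,8,9} D(Y)={2,3,4,6,7,8}: W {4,5,7,8,9}->{4,5,7}; Y {2,3,4,6,7,8}->{6,7,8}
So after all 3 constraints: D(W) = {4,5,7}

Answer: {4,5,7}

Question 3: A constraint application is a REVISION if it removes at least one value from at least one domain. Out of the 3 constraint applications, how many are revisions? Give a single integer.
Constraint 1 (Z != Y) on D(Z)={2,3,5,6,8,9} D(Y)={2,3,4,6,7,8}: no change => not a revision
Constraint 2 (Z != Y) on D(Z)={2,3,5,6,8,9} D(Y)={2,3,4,6,7,8}: no change => not a revision
Constraint 3 (W < Y) on D(W)={4,5,7,8,9} D(Y)={2,3,4,6,7,8}: W {4,5,7,8,9}->{4,5,7}; Y {2,3,4,6,7,8}->{6,7,8} => REVISION
Total revisions = 1

Answer: 1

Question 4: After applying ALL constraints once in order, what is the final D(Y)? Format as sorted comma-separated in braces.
Answer: {6,7,8}

Derivation:
Constraint 1 (Z != Y) on D(Z)={2,3,5,6,8,9} D(Y)={2,3,4,6,7,8}: no change
Constraint 2 (Z != Y) on D(Z)={2,3,5,6,8,9} D(Y)={2,3,4,6,7,8}: no change
Constraint 3 (W < Y) on D(W)={4,5,7,8,9} D(Y)={2,3,4,6,7,8}: W {4,5,7,8,9}->{4,5,7}; Y {2,3,4,6,7,8}->{6,7,8}
So after all 3 constraints: D(Y) = {6,7,8}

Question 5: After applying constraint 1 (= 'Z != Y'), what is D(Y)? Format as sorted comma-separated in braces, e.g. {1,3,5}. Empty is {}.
Answer: {2,3,4,6,7,8}

Derivation:
Constraint 1 (Z != Y) on D(Z)={2,3,5,6,8,9} D(Y)={2,3,4,6,7,8}: no change
So after constraint 1: D(Y) = {2,3,4,6,7,8}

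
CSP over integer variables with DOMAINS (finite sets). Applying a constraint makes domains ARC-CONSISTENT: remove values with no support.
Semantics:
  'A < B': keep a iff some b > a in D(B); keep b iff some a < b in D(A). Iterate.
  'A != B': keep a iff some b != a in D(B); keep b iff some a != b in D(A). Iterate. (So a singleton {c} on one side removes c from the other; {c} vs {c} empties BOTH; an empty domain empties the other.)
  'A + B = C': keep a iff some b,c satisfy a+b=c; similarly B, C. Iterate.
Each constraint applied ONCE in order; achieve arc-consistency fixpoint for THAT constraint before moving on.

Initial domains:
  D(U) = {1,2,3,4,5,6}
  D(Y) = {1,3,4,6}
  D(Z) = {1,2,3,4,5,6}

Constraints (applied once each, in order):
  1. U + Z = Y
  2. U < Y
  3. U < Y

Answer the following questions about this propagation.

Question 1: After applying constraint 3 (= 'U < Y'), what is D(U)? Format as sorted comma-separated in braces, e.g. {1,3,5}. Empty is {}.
Answer: {1,2,3,4,5}

Derivation:
Constraint 1 (U + Z = Y) on D(U)={1,2,3,4,5,6} D(Z)={1,2,3,4,5,6} D(Y)={1,3,4,6}: U {1,2,3,4,5,6}->{1,2,3,4,5}; Z {1,2,3,4,5,6}->{1,2,3,4,5}; Y {1,3,4,6}->{3,4,6}
Constraint 2 (U < Y) on D(U)={1,2,3,4,5} D(Y)={3,4,6}: no change
Constraint 3 (U < Y) on D(U)={1,2,3,4,5} D(Y)={3,4,6}: no change
So after constraint 3: D(U) = {1,2,3,4,5}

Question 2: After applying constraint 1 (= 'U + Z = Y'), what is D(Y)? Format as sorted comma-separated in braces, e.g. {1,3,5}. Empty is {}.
Constraint 1 (U + Z = Y) on D(U)={1,2,3,4,5,6} D(Z)={1,2,3,4,5,6} D(Y)={1,3,4,6}: U {1,2,3,4,5,6}->{1,2,3,4,5}; Z {1,2,3,4,5,6}->{1,2,3,4,5}; Y {1,3,4,6}->{3,4,6}
So after constraint 1: D(Y) = {3,4,6}

Answer: {3,4,6}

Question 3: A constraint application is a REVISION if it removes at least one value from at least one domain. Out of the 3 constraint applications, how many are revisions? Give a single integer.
Answer: 1

Derivation:
Constraint 1 (U + Z = Y) on D(U)={1,2,3,4,5,6} D(Z)={1,2,3,4,5,6} D(Y)={1,3,4,6}: U {1,2,3,4,5,6}->{1,2,3,4,5}; Z {1,2,3,4,5,6}->{1,2,3,4,5}; Y {1,3,4,6}->{3,4,6} => REVISION
Constraint 2 (U < Y) on D(U)={1,2,3,4,5} D(Y)={3,4,6}: no change => not a revision
Constraint 3 (U < Y) on D(U)={1,2,3,4,5} D(Y)={3,4,6}: no change => not a revision
Total revisions = 1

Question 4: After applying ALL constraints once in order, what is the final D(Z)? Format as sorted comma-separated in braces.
Constraint 1 (U + Z = Y) on D(U)={1,2,3,4,5,6} D(Z)={1,2,3,4,5,6} D(Y)={1,3,4,6}: U {1,2,3,4,5,6}->{1,2,3,4,5}; Z {1,2,3,4,5,6}->{1,2,3,4,5}; Y {1,3,4,6}->{3,4,6}
Constraint 2 (U < Y) on D(U)={1,2,3,4,5} D(Y)={3,4,6}: no change
Constraint 3 (U < Y) on D(U)={1,2,3,4,5} D(Y)={3,4,6}: no change
So after all 3 constraints: D(Z) = {1,2,3,4,5}

Answer: {1,2,3,4,5}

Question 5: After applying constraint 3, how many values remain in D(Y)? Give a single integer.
Answer: 3

Derivation:
Constraint 1 (U + Z = Y) on D(U)={1,2,3,4,5,6} D(Z)={1,2,3,4,5,6} D(Y)={1,3,4,6}: U {1,2,3,4,5,6}->{1,2,3,4,5}; Z {1,2,3,4,5,6}->{1,2,3,4,5}; Y {1,3,4,6}->{3,4,6}
Constraint 2 (U < Y) on D(U)={1,2,3,4,5} D(Y)={3,4,6}: no change
Constraint 3 (U < Y) on D(U)={1,2,3,4,5} D(Y)={3,4,6}: no change
So after constraint 3: D(Y)={3,4,6}, size = 3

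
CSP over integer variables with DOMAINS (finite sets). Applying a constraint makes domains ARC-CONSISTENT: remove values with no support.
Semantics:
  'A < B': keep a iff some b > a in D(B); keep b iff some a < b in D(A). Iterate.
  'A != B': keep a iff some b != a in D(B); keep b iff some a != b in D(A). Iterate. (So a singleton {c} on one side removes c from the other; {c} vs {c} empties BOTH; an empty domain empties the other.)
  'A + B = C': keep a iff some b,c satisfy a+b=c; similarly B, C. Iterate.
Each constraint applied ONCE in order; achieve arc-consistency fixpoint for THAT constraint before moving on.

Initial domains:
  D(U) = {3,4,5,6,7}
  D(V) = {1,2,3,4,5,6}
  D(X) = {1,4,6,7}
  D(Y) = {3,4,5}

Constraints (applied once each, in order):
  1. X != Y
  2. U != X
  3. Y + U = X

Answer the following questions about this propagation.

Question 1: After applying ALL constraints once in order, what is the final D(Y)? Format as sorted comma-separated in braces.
Answer: {3,4}

Derivation:
Constraint 1 (X != Y) on D(X)={1,4,6,7} D(Y)={3,4,5}: no change
Constraint 2 (U != X) on D(U)={3,4,5,6,7} D(X)={1,4,6,7}: no change
Constraint 3 (Y + U = X) on D(Y)={3,4,5} D(U)={3,4,5,6,7} D(X)={1,4,6,7}: Y {3,4,5}->{3,4}; U {3,4,5,6,7}->{3,4}; X {1,4,6,7}->{6,7}
So after all 3 constraints: D(Y) = {3,4}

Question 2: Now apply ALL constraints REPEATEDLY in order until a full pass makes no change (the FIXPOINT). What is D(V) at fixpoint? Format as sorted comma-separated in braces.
Answer: {1,2,3,4,5,6}

Derivation:
pass 0 (initial): D(V)={1,2,3,4,5,6}
pass 1: U {3,4,5,6,7}->{3,4}; X {1,4,6,7}->{6,7}; Y {3,4,5}->{3,4}
pass 2: no change
Fixpoint after 2 passes: D(V) = {1,2,3,4,5,6}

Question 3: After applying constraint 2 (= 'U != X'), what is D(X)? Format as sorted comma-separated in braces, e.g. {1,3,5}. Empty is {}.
Answer: {1,4,6,7}

Derivation:
Constraint 1 (X != Y) on D(X)={1,4,6,7} D(Y)={3,4,5}: no change
Constraint 2 (U != X) on D(U)={3,4,5,6,7} D(X)={1,4,6,7}: no change
So after constraint 2: D(X) = {1,4,6,7}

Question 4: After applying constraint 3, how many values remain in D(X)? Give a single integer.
Constraint 1 (X != Y) on D(X)={1,4,6,7} D(Y)={3,4,5}: no change
Constraint 2 (U != X) on D(U)={3,4,5,6,7} D(X)={1,4,6,7}: no change
Constraint 3 (Y + U = X) on D(Y)={3,4,5} D(U)={3,4,5,6,7} D(X)={1,4,6,7}: Y {3,4,5}->{3,4}; U {3,4,5,6,7}->{3,4}; X {1,4,6,7}->{6,7}
So after constraint 3: D(X)={6,7}, size = 2

Answer: 2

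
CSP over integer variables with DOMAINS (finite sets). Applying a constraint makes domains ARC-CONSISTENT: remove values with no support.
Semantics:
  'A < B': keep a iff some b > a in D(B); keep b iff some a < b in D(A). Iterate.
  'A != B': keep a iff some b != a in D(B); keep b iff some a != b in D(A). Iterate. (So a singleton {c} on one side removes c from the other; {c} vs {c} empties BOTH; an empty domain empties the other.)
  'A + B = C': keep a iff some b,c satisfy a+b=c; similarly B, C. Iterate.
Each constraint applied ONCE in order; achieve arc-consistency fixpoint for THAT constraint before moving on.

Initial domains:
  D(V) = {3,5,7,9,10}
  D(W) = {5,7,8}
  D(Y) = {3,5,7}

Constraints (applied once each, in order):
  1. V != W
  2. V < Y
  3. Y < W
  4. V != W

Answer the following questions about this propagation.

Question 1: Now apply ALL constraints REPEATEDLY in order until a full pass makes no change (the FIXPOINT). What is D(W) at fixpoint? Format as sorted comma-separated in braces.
pass 0 (initial): D(W)={5,7,8}
pass 1: V {3,5,7,9,10}->{3,5}; W {5,7,8}->{7,8}; Y {3,5,7}->{5,7}
pass 2: no change
Fixpoint after 2 passes: D(W) = {7,8}

Answer: {7,8}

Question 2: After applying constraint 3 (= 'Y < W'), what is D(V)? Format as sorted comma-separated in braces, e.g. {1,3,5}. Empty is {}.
Constraint 1 (V != W) on D(V)={3,5,7,9,10} D(W)={5,7,8}: no change
Constraint 2 (V < Y) on D(V)={3,5,7,9,10} D(Y)={3,5,7}: V {3,5,7,9,10}->{3,5}; Y {3,5,7}->{5,7}
Constraint 3 (Y < W) on D(Y)={5,7} D(W)={5,7,8}: W {5,7,8}->{7,8}
So after constraint 3: D(V) = {3,5}

Answer: {3,5}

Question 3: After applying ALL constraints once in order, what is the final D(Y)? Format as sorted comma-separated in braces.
Answer: {5,7}

Derivation:
Constraint 1 (V != W) on D(V)={3,5,7,9,10} D(W)={5,7,8}: no change
Constraint 2 (V < Y) on D(V)={3,5,7,9,10} D(Y)={3,5,7}: V {3,5,7,9,10}->{3,5}; Y {3,5,7}->{5,7}
Constraint 3 (Y < W) on D(Y)={5,7} D(W)={5,7,8}: W {5,7,8}->{7,8}
Constraint 4 (V != W) on D(V)={3,5} D(W)={7,8}: no change
So after all 4 constraints: D(Y) = {5,7}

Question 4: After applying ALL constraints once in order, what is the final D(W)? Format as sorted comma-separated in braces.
Answer: {7,8}

Derivation:
Constraint 1 (V != W) on D(V)={3,5,7,9,10} D(W)={5,7,8}: no change
Constraint 2 (V < Y) on D(V)={3,5,7,9,10} D(Y)={3,5,7}: V {3,5,7,9,10}->{3,5}; Y {3,5,7}->{5,7}
Constraint 3 (Y < W) on D(Y)={5,7} D(W)={5,7,8}: W {5,7,8}->{7,8}
Constraint 4 (V != W) on D(V)={3,5} D(W)={7,8}: no change
So after all 4 constraints: D(W) = {7,8}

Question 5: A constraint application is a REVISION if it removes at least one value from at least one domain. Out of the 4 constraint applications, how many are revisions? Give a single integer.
Answer: 2

Derivation:
Constraint 1 (V != W) on D(V)={3,5,7,9,10} D(W)={5,7,8}: no change => not a revision
Constraint 2 (V < Y) on D(V)={3,5,7,9,10} D(Y)={3,5,7}: V {3,5,7,9,10}->{3,5}; Y {3,5,7}->{5,7} => REVISION
Constraint 3 (Y < W) on D(Y)={5,7} D(W)={5,7,8}: W {5,7,8}->{7,8} => REVISION
Constraint 4 (V != W) on D(V)={3,5} D(W)={7,8}: no change => not a revision
Total revisions = 2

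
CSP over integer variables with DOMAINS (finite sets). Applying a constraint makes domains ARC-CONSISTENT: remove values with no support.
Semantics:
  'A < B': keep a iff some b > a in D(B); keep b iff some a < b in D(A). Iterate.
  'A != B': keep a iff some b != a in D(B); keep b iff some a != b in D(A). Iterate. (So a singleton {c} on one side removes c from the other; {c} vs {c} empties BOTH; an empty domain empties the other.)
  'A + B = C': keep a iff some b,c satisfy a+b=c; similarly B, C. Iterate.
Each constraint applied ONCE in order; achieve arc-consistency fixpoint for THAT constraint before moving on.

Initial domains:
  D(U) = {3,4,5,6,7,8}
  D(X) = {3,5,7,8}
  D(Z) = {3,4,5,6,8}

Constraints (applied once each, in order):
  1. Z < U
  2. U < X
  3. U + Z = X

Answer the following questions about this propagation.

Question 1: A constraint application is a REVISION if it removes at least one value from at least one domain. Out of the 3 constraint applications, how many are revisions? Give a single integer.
Constraint 1 (Z < U) on D(Z)={3,4,5,6,8} D(U)={3,4,5,6,7,8}: Z {3,4,5,6,8}->{3,4,5,6}; U {3,4,5,6,7,8}->{4,5,6,7,8} => REVISION
Constraint 2 (U < X) on D(U)={4,5,6,7,8} D(X)={3,5,7,8}: U {4,5,6,7,8}->{4,5,6,7}; X {3,5,7,8}->{5,7,8} => REVISION
Constraint 3 (U + Z = X) on D(U)={4,5,6,7} D(Z)={3,4,5,6} D(X)={5,7,8}: U {4,5,6,7}->{4,5}; Z {3,4,5,6}->{3,4}; X {5,7,8}->{7,8} => REVISION
Total revisions = 3

Answer: 3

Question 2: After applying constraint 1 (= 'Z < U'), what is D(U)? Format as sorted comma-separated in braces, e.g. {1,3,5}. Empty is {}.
Answer: {4,5,6,7,8}

Derivation:
Constraint 1 (Z < U) on D(Z)={3,4,5,6,8} D(U)={3,4,5,6,7,8}: Z {3,4,5,6,8}->{3,4,5,6}; U {3,4,5,6,7,8}->{4,5,6,7,8}
So after constraint 1: D(U) = {4,5,6,7,8}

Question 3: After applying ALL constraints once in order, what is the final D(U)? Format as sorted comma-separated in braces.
Answer: {4,5}

Derivation:
Constraint 1 (Z < U) on D(Z)={3,4,5,6,8} D(U)={3,4,5,6,7,8}: Z {3,4,5,6,8}->{3,4,5,6}; U {3,4,5,6,7,8}->{4,5,6,7,8}
Constraint 2 (U < X) on D(U)={4,5,6,7,8} D(X)={3,5,7,8}: U {4,5,6,7,8}->{4,5,6,7}; X {3,5,7,8}->{5,7,8}
Constraint 3 (U + Z = X) on D(U)={4,5,6,7} D(Z)={3,4,5,6} D(X)={5,7,8}: U {4,5,6,7}->{4,5}; Z {3,4,5,6}->{3,4}; X {5,7,8}->{7,8}
So after all 3 constraints: D(U) = {4,5}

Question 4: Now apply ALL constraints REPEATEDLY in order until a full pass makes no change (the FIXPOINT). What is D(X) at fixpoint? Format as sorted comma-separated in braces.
pass 0 (initial): D(X)={3,5,7,8}
pass 1: U {3,4,5,6,7,8}->{4,5}; X {3,5,7,8}->{7,8}; Z {3,4,5,6,8}->{3,4}
pass 2: no change
Fixpoint after 2 passes: D(X) = {7,8}

Answer: {7,8}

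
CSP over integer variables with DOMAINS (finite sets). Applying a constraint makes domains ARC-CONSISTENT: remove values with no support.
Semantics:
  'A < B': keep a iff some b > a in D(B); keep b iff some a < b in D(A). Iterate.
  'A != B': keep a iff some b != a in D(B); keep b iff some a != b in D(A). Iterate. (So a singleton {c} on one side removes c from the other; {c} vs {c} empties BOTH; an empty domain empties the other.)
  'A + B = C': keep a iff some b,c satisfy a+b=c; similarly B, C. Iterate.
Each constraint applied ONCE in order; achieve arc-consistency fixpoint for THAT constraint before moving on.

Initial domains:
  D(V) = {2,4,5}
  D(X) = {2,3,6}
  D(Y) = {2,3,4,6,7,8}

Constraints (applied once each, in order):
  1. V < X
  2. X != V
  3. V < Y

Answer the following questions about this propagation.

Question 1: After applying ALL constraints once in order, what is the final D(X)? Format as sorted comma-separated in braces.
Answer: {3,6}

Derivation:
Constraint 1 (V < X) on D(V)={2,4,5} D(X)={2,3,6}: X {2,3,6}->{3,6}
Constraint 2 (X != V) on D(X)={3,6} D(V)={2,4,5}: no change
Constraint 3 (V < Y) on D(V)={2,4,5} D(Y)={2,3,4,6,7,8}: Y {2,3,4,6,7,8}->{3,4,6,7,8}
So after all 3 constraints: D(X) = {3,6}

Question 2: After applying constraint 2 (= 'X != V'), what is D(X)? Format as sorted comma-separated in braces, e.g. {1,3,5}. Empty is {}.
Answer: {3,6}

Derivation:
Constraint 1 (V < X) on D(V)={2,4,5} D(X)={2,3,6}: X {2,3,6}->{3,6}
Constraint 2 (X != V) on D(X)={3,6} D(V)={2,4,5}: no change
So after constraint 2: D(X) = {3,6}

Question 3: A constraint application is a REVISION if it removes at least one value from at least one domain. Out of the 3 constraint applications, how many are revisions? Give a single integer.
Constraint 1 (V < X) on D(V)={2,4,5} D(X)={2,3,6}: X {2,3,6}->{3,6} => REVISION
Constraint 2 (X != V) on D(X)={3,6} D(V)={2,4,5}: no change => not a revision
Constraint 3 (V < Y) on D(V)={2,4,5} D(Y)={2,3,4,6,7,8}: Y {2,3,4,6,7,8}->{3,4,6,7,8} => REVISION
Total revisions = 2

Answer: 2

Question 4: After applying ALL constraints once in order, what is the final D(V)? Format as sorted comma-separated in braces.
Answer: {2,4,5}

Derivation:
Constraint 1 (V < X) on D(V)={2,4,5} D(X)={2,3,6}: X {2,3,6}->{3,6}
Constraint 2 (X != V) on D(X)={3,6} D(V)={2,4,5}: no change
Constraint 3 (V < Y) on D(V)={2,4,5} D(Y)={2,3,4,6,7,8}: Y {2,3,4,6,7,8}->{3,4,6,7,8}
So after all 3 constraints: D(V) = {2,4,5}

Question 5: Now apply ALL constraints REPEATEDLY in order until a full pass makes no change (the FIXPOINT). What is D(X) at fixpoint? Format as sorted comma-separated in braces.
Answer: {3,6}

Derivation:
pass 0 (initial): D(X)={2,3,6}
pass 1: X {2,3,6}->{3,6}; Y {2,3,4,6,7,8}->{3,4,6,7,8}
pass 2: no change
Fixpoint after 2 passes: D(X) = {3,6}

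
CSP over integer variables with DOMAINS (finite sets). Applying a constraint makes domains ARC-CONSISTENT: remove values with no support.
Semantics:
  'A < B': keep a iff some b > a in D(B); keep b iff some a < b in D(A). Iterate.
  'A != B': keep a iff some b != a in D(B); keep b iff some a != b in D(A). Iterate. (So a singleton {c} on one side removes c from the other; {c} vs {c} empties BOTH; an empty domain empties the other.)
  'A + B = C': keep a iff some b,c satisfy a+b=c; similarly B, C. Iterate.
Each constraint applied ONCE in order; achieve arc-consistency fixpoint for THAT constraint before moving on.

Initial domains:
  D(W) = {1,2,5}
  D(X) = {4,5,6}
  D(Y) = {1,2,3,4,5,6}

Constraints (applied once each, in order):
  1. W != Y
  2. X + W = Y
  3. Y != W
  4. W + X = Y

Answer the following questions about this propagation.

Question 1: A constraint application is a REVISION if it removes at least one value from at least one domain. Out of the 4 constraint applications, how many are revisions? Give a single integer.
Answer: 1

Derivation:
Constraint 1 (W != Y) on D(W)={1,2,5} D(Y)={1,2,3,4,5,6}: no change => not a revision
Constraint 2 (X + W = Y) on D(X)={4,5,6} D(W)={1,2,5} D(Y)={1,2,3,4,5,6}: X {4,5,6}->{4,5}; W {1,2,5}->{1,2}; Y {1,2,3,4,5,6}->{5,6} => REVISION
Constraint 3 (Y != W) on D(Y)={5,6} D(W)={1,2}: no change => not a revision
Constraint 4 (W + X = Y) on D(W)={1,2} D(X)={4,5} D(Y)={5,6}: no change => not a revision
Total revisions = 1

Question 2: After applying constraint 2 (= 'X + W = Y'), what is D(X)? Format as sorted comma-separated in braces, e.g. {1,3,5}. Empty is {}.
Constraint 1 (W != Y) on D(W)={1,2,5} D(Y)={1,2,3,4,5,6}: no change
Constraint 2 (X + W = Y) on D(X)={4,5,6} D(W)={1,2,5} D(Y)={1,2,3,4,5,6}: X {4,5,6}->{4,5}; W {1,2,5}->{1,2}; Y {1,2,3,4,5,6}->{5,6}
So after constraint 2: D(X) = {4,5}

Answer: {4,5}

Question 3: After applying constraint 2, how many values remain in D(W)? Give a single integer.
Constraint 1 (W != Y) on D(W)={1,2,5} D(Y)={1,2,3,4,5,6}: no change
Constraint 2 (X + W = Y) on D(X)={4,5,6} D(W)={1,2,5} D(Y)={1,2,3,4,5,6}: X {4,5,6}->{4,5}; W {1,2,5}->{1,2}; Y {1,2,3,4,5,6}->{5,6}
So after constraint 2: D(W)={1,2}, size = 2

Answer: 2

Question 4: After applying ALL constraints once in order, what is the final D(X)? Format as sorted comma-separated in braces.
Constraint 1 (W != Y) on D(W)={1,2,5} D(Y)={1,2,3,4,5,6}: no change
Constraint 2 (X + W = Y) on D(X)={4,5,6} D(W)={1,2,5} D(Y)={1,2,3,4,5,6}: X {4,5,6}->{4,5}; W {1,2,5}->{1,2}; Y {1,2,3,4,5,6}->{5,6}
Constraint 3 (Y != W) on D(Y)={5,6} D(W)={1,2}: no change
Constraint 4 (W + X = Y) on D(W)={1,2} D(X)={4,5} D(Y)={5,6}: no change
So after all 4 constraints: D(X) = {4,5}

Answer: {4,5}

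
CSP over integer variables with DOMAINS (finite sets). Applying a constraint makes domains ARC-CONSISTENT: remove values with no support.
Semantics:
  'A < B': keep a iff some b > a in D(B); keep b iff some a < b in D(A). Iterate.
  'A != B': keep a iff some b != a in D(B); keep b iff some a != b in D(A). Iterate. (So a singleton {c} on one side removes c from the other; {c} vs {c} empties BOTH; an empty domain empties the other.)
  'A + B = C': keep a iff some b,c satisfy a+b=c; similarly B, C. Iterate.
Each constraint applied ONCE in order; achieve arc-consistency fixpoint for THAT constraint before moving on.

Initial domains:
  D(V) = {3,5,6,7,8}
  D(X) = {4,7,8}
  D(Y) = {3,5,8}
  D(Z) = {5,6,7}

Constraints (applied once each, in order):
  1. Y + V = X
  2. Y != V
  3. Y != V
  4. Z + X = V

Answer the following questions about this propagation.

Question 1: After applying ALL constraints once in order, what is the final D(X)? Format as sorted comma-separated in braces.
Answer: {}

Derivation:
Constraint 1 (Y + V = X) on D(Y)={3,5,8} D(V)={3,5,6,7,8} D(X)={4,7,8}: Y {3,5,8}->{3,5}; V {3,5,6,7,8}->{3,5}; X {4,7,8}->{8}
Constraint 2 (Y != V) on D(Y)={3,5} D(V)={3,5}: no change
Constraint 3 (Y != V) on D(Y)={3,5} D(V)={3,5}: no change
Constraint 4 (Z + X = V) on D(Z)={5,6,7} D(X)={8} D(V)={3,5}: Z {5,6,7}->{}; X {8}->{}; V {3,5}->{}
So after all 4 constraints: D(X) = {}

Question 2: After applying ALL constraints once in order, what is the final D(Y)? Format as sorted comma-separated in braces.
Constraint 1 (Y + V = X) on D(Y)={3,5,8} D(V)={3,5,6,7,8} D(X)={4,7,8}: Y {3,5,8}->{3,5}; V {3,5,6,7,8}->{3,5}; X {4,7,8}->{8}
Constraint 2 (Y != V) on D(Y)={3,5} D(V)={3,5}: no change
Constraint 3 (Y != V) on D(Y)={3,5} D(V)={3,5}: no change
Constraint 4 (Z + X = V) on D(Z)={5,6,7} D(X)={8} D(V)={3,5}: Z {5,6,7}->{}; X {8}->{}; V {3,5}->{}
So after all 4 constraints: D(Y) = {3,5}

Answer: {3,5}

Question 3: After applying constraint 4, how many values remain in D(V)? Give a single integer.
Answer: 0

Derivation:
Constraint 1 (Y + V = X) on D(Y)={3,5,8} D(V)={3,5,6,7,8} D(X)={4,7,8}: Y {3,5,8}->{3,5}; V {3,5,6,7,8}->{3,5}; X {4,7,8}->{8}
Constraint 2 (Y != V) on D(Y)={3,5} D(V)={3,5}: no change
Constraint 3 (Y != V) on D(Y)={3,5} D(V)={3,5}: no change
Constraint 4 (Z + X = V) on D(Z)={5,6,7} D(X)={8} D(V)={3,5}: Z {5,6,7}->{}; X {8}->{}; V {3,5}->{}
So after constraint 4: D(V)={}, size = 0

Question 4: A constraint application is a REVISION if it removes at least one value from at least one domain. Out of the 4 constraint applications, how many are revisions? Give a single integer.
Constraint 1 (Y + V = X) on D(Y)={3,5,8} D(V)={3,5,6,7,8} D(X)={4,7,8}: Y {3,5,8}->{3,5}; V {3,5,6,7,8}->{3,5}; X {4,7,8}->{8} => REVISION
Constraint 2 (Y != V) on D(Y)={3,5} D(V)={3,5}: no change => not a revision
Constraint 3 (Y != V) on D(Y)={3,5} D(V)={3,5}: no change => not a revision
Constraint 4 (Z + X = V) on D(Z)={5,6,7} D(X)={8} D(V)={3,5}: Z {5,6,7}->{}; X {8}->{}; V {3,5}->{} => REVISION
Total revisions = 2

Answer: 2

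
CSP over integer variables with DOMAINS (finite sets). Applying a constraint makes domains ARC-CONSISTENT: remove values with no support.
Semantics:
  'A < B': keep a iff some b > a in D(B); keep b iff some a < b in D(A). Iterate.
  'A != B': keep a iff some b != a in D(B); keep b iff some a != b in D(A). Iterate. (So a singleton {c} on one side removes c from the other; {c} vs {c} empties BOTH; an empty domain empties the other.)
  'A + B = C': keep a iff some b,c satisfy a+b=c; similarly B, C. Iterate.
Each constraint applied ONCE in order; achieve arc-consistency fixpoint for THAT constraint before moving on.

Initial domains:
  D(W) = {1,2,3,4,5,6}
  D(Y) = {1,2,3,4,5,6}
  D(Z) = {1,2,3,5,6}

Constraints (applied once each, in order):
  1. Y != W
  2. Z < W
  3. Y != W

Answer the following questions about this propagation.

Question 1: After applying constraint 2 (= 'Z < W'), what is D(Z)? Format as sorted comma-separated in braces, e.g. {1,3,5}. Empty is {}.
Constraint 1 (Y != W) on D(Y)={1,2,3,4,5,6} D(W)={1,2,3,4,5,6}: no change
Constraint 2 (Z < W) on D(Z)={1,2,3,5,6} D(W)={1,2,3,4,5,6}: Z {1,2,3,5,6}->{1,2,3,5}; W {1,2,3,4,5,6}->{2,3,4,5,6}
So after constraint 2: D(Z) = {1,2,3,5}

Answer: {1,2,3,5}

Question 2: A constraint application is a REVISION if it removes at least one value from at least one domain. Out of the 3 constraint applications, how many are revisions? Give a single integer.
Constraint 1 (Y != W) on D(Y)={1,2,3,4,5,6} D(W)={1,2,3,4,5,6}: no change => not a revision
Constraint 2 (Z < W) on D(Z)={1,2,3,5,6} D(W)={1,2,3,4,5,6}: Z {1,2,3,5,6}->{1,2,3,5}; W {1,2,3,4,5,6}->{2,3,4,5,6} => REVISION
Constraint 3 (Y != W) on D(Y)={1,2,3,4,5,6} D(W)={2,3,4,5,6}: no change => not a revision
Total revisions = 1

Answer: 1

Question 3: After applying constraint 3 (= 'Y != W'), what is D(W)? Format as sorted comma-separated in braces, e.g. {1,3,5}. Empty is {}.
Constraint 1 (Y != W) on D(Y)={1,2,3,4,5,6} D(W)={1,2,3,4,5,6}: no change
Constraint 2 (Z < W) on D(Z)={1,2,3,5,6} D(W)={1,2,3,4,5,6}: Z {1,2,3,5,6}->{1,2,3,5}; W {1,2,3,4,5,6}->{2,3,4,5,6}
Constraint 3 (Y != W) on D(Y)={1,2,3,4,5,6} D(W)={2,3,4,5,6}: no change
So after constraint 3: D(W) = {2,3,4,5,6}

Answer: {2,3,4,5,6}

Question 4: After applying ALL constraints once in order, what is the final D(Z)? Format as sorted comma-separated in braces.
Constraint 1 (Y != W) on D(Y)={1,2,3,4,5,6} D(W)={1,2,3,4,5,6}: no change
Constraint 2 (Z < W) on D(Z)={1,2,3,5,6} D(W)={1,2,3,4,5,6}: Z {1,2,3,5,6}->{1,2,3,5}; W {1,2,3,4,5,6}->{2,3,4,5,6}
Constraint 3 (Y != W) on D(Y)={1,2,3,4,5,6} D(W)={2,3,4,5,6}: no change
So after all 3 constraints: D(Z) = {1,2,3,5}

Answer: {1,2,3,5}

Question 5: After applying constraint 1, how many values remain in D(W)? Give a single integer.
Answer: 6

Derivation:
Constraint 1 (Y != W) on D(Y)={1,2,3,4,5,6} D(W)={1,2,3,4,5,6}: no change
So after constraint 1: D(W)={1,2,3,4,5,6}, size = 6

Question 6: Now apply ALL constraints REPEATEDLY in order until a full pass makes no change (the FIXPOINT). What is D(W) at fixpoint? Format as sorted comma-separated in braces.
pass 0 (initial): D(W)={1,2,3,4,5,6}
pass 1: W {1,2,3,4,5,6}->{2,3,4,5,6}; Z {1,2,3,5,6}->{1,2,3,5}
pass 2: no change
Fixpoint after 2 passes: D(W) = {2,3,4,5,6}

Answer: {2,3,4,5,6}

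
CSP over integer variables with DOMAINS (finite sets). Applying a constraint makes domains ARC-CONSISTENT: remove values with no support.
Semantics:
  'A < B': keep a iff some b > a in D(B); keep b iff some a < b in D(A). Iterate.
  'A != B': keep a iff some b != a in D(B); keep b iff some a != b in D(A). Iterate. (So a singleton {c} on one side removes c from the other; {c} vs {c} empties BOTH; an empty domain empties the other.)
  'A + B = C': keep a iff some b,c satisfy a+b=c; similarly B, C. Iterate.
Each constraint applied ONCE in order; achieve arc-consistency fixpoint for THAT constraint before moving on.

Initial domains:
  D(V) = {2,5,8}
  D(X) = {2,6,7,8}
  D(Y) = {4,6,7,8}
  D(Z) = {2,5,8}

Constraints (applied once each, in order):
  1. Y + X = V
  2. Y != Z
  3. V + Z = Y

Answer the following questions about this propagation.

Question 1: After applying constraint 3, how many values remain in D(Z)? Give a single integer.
Constraint 1 (Y + X = V) on D(Y)={4,6,7,8} D(X)={2,6,7,8} D(V)={2,5,8}: Y {4,6,7,8}->{6}; X {2,6,7,8}->{2}; V {2,5,8}->{8}
Constraint 2 (Y != Z) on D(Y)={6} D(Z)={2,5,8}: no change
Constraint 3 (V + Z = Y) on D(V)={8} D(Z)={2,5,8} D(Y)={6}: V {8}->{}; Z {2,5,8}->{}; Y {6}->{}
So after constraint 3: D(Z)={}, size = 0

Answer: 0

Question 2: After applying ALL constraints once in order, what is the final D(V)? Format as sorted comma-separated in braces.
Answer: {}

Derivation:
Constraint 1 (Y + X = V) on D(Y)={4,6,7,8} D(X)={2,6,7,8} D(V)={2,5,8}: Y {4,6,7,8}->{6}; X {2,6,7,8}->{2}; V {2,5,8}->{8}
Constraint 2 (Y != Z) on D(Y)={6} D(Z)={2,5,8}: no change
Constraint 3 (V + Z = Y) on D(V)={8} D(Z)={2,5,8} D(Y)={6}: V {8}->{}; Z {2,5,8}->{}; Y {6}->{}
So after all 3 constraints: D(V) = {}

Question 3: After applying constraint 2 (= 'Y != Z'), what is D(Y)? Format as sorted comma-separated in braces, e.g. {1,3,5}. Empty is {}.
Answer: {6}

Derivation:
Constraint 1 (Y + X = V) on D(Y)={4,6,7,8} D(X)={2,6,7,8} D(V)={2,5,8}: Y {4,6,7,8}->{6}; X {2,6,7,8}->{2}; V {2,5,8}->{8}
Constraint 2 (Y != Z) on D(Y)={6} D(Z)={2,5,8}: no change
So after constraint 2: D(Y) = {6}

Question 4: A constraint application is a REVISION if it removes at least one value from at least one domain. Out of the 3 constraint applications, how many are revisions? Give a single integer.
Answer: 2

Derivation:
Constraint 1 (Y + X = V) on D(Y)={4,6,7,8} D(X)={2,6,7,8} D(V)={2,5,8}: Y {4,6,7,8}->{6}; X {2,6,7,8}->{2}; V {2,5,8}->{8} => REVISION
Constraint 2 (Y != Z) on D(Y)={6} D(Z)={2,5,8}: no change => not a revision
Constraint 3 (V + Z = Y) on D(V)={8} D(Z)={2,5,8} D(Y)={6}: V {8}->{}; Z {2,5,8}->{}; Y {6}->{} => REVISION
Total revisions = 2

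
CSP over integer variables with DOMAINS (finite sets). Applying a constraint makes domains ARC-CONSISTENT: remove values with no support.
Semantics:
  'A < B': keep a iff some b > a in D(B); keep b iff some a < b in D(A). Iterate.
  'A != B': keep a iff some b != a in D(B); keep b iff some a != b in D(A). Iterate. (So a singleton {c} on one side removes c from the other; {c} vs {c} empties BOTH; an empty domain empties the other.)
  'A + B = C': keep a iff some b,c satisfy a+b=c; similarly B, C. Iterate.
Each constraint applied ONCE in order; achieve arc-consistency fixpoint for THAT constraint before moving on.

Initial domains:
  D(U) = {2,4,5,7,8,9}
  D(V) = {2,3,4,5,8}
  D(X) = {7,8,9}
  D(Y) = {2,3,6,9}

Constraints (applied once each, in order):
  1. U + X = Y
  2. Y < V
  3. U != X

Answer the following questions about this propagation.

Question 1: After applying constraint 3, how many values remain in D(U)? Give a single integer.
Answer: 1

Derivation:
Constraint 1 (U + X = Y) on D(U)={2,4,5,7,8,9} D(X)={7,8,9} D(Y)={2,3,6,9}: U {2,4,5,7,8,9}->{2}; X {7,8,9}->{7}; Y {2,3,6,9}->{9}
Constraint 2 (Y < V) on D(Y)={9} D(V)={2,3,4,5,8}: Y {9}->{}; V {2,3,4,5,8}->{}
Constraint 3 (U != X) on D(U)={2} D(X)={7}: no change
So after constraint 3: D(U)={2}, size = 1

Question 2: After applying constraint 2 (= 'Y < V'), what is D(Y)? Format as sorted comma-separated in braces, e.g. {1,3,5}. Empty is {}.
Constraint 1 (U + X = Y) on D(U)={2,4,5,7,8,9} D(X)={7,8,9} D(Y)={2,3,6,9}: U {2,4,5,7,8,9}->{2}; X {7,8,9}->{7}; Y {2,3,6,9}->{9}
Constraint 2 (Y < V) on D(Y)={9} D(V)={2,3,4,5,8}: Y {9}->{}; V {2,3,4,5,8}->{}
So after constraint 2: D(Y) = {}

Answer: {}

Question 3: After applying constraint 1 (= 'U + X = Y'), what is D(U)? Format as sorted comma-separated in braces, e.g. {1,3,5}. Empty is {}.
Answer: {2}

Derivation:
Constraint 1 (U + X = Y) on D(U)={2,4,5,7,8,9} D(X)={7,8,9} D(Y)={2,3,6,9}: U {2,4,5,7,8,9}->{2}; X {7,8,9}->{7}; Y {2,3,6,9}->{9}
So after constraint 1: D(U) = {2}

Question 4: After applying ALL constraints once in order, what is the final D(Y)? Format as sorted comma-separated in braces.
Answer: {}

Derivation:
Constraint 1 (U + X = Y) on D(U)={2,4,5,7,8,9} D(X)={7,8,9} D(Y)={2,3,6,9}: U {2,4,5,7,8,9}->{2}; X {7,8,9}->{7}; Y {2,3,6,9}->{9}
Constraint 2 (Y < V) on D(Y)={9} D(V)={2,3,4,5,8}: Y {9}->{}; V {2,3,4,5,8}->{}
Constraint 3 (U != X) on D(U)={2} D(X)={7}: no change
So after all 3 constraints: D(Y) = {}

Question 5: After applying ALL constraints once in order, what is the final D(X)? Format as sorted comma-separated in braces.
Constraint 1 (U + X = Y) on D(U)={2,4,5,7,8,9} D(X)={7,8,9} D(Y)={2,3,6,9}: U {2,4,5,7,8,9}->{2}; X {7,8,9}->{7}; Y {2,3,6,9}->{9}
Constraint 2 (Y < V) on D(Y)={9} D(V)={2,3,4,5,8}: Y {9}->{}; V {2,3,4,5,8}->{}
Constraint 3 (U != X) on D(U)={2} D(X)={7}: no change
So after all 3 constraints: D(X) = {7}

Answer: {7}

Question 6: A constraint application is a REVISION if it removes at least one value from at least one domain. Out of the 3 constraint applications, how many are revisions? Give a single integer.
Constraint 1 (U + X = Y) on D(U)={2,4,5,7,8,9} D(X)={7,8,9} D(Y)={2,3,6,9}: U {2,4,5,7,8,9}->{2}; X {7,8,9}->{7}; Y {2,3,6,9}->{9} => REVISION
Constraint 2 (Y < V) on D(Y)={9} D(V)={2,3,4,5,8}: Y {9}->{}; V {2,3,4,5,8}->{} => REVISION
Constraint 3 (U != X) on D(U)={2} D(X)={7}: no change => not a revision
Total revisions = 2

Answer: 2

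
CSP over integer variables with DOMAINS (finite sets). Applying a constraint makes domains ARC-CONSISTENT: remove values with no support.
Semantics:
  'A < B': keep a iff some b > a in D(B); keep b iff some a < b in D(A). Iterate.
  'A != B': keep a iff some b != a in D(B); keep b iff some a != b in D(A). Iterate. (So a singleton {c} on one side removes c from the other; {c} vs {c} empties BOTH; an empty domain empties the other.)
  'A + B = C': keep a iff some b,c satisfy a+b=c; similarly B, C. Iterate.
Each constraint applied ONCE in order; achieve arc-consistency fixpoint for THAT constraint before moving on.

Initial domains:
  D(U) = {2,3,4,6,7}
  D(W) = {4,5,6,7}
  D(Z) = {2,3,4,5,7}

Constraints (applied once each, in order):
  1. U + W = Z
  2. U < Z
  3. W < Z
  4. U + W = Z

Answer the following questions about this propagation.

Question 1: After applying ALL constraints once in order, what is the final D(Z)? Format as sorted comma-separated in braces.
Answer: {7}

Derivation:
Constraint 1 (U + W = Z) on D(U)={2,3,4,6,7} D(W)={4,5,6,7} D(Z)={2,3,4,5,7}: U {2,3,4,6,7}->{2,3}; W {4,5,6,7}->{4,5}; Z {2,3,4,5,7}->{7}
Constraint 2 (U < Z) on D(U)={2,3} D(Z)={7}: no change
Constraint 3 (W < Z) on D(W)={4,5} D(Z)={7}: no change
Constraint 4 (U + W = Z) on D(U)={2,3} D(W)={4,5} D(Z)={7}: no change
So after all 4 constraints: D(Z) = {7}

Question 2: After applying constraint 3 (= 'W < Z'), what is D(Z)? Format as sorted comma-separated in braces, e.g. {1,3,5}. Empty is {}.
Answer: {7}

Derivation:
Constraint 1 (U + W = Z) on D(U)={2,3,4,6,7} D(W)={4,5,6,7} D(Z)={2,3,4,5,7}: U {2,3,4,6,7}->{2,3}; W {4,5,6,7}->{4,5}; Z {2,3,4,5,7}->{7}
Constraint 2 (U < Z) on D(U)={2,3} D(Z)={7}: no change
Constraint 3 (W < Z) on D(W)={4,5} D(Z)={7}: no change
So after constraint 3: D(Z) = {7}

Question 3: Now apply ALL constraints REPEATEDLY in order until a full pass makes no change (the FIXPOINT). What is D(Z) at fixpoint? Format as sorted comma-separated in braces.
pass 0 (initial): D(Z)={2,3,4,5,7}
pass 1: U {2,3,4,6,7}->{2,3}; W {4,5,6,7}->{4,5}; Z {2,3,4,5,7}->{7}
pass 2: no change
Fixpoint after 2 passes: D(Z) = {7}

Answer: {7}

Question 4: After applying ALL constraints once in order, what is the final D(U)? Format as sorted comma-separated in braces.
Answer: {2,3}

Derivation:
Constraint 1 (U + W = Z) on D(U)={2,3,4,6,7} D(W)={4,5,6,7} D(Z)={2,3,4,5,7}: U {2,3,4,6,7}->{2,3}; W {4,5,6,7}->{4,5}; Z {2,3,4,5,7}->{7}
Constraint 2 (U < Z) on D(U)={2,3} D(Z)={7}: no change
Constraint 3 (W < Z) on D(W)={4,5} D(Z)={7}: no change
Constraint 4 (U + W = Z) on D(U)={2,3} D(W)={4,5} D(Z)={7}: no change
So after all 4 constraints: D(U) = {2,3}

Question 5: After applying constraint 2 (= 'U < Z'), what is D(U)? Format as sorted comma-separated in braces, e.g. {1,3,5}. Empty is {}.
Constraint 1 (U + W = Z) on D(U)={2,3,4,6,7} D(W)={4,5,6,7} D(Z)={2,3,4,5,7}: U {2,3,4,6,7}->{2,3}; W {4,5,6,7}->{4,5}; Z {2,3,4,5,7}->{7}
Constraint 2 (U < Z) on D(U)={2,3} D(Z)={7}: no change
So after constraint 2: D(U) = {2,3}

Answer: {2,3}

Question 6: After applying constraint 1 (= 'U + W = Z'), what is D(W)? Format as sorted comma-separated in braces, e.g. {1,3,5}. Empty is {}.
Answer: {4,5}

Derivation:
Constraint 1 (U + W = Z) on D(U)={2,3,4,6,7} D(W)={4,5,6,7} D(Z)={2,3,4,5,7}: U {2,3,4,6,7}->{2,3}; W {4,5,6,7}->{4,5}; Z {2,3,4,5,7}->{7}
So after constraint 1: D(W) = {4,5}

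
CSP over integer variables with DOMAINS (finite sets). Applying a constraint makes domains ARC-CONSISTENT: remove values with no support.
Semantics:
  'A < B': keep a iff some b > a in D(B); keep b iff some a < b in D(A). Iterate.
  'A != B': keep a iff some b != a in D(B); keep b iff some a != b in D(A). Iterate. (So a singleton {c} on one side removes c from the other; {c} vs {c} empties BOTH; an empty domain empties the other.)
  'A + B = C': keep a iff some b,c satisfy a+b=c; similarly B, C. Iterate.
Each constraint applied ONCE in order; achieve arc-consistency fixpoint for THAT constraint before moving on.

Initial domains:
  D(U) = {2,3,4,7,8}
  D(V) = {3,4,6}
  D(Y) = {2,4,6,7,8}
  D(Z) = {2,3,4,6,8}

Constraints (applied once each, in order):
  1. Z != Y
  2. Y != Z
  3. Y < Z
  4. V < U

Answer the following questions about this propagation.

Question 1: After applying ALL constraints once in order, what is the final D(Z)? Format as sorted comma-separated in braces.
Constraint 1 (Z != Y) on D(Z)={2,3,4,6,8} D(Y)={2,4,6,7,8}: no change
Constraint 2 (Y != Z) on D(Y)={2,4,6,7,8} D(Z)={2,3,4,6,8}: no change
Constraint 3 (Y < Z) on D(Y)={2,4,6,7,8} D(Z)={2,3,4,6,8}: Y {2,4,6,7,8}->{2,4,6,7}; Z {2,3,4,6,8}->{3,4,6,8}
Constraint 4 (V < U) on D(V)={3,4,6} D(U)={2,3,4,7,8}: U {2,3,4,7,8}->{4,7,8}
So after all 4 constraints: D(Z) = {3,4,6,8}

Answer: {3,4,6,8}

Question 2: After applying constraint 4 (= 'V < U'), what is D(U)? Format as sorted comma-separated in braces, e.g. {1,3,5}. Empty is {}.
Constraint 1 (Z != Y) on D(Z)={2,3,4,6,8} D(Y)={2,4,6,7,8}: no change
Constraint 2 (Y != Z) on D(Y)={2,4,6,7,8} D(Z)={2,3,4,6,8}: no change
Constraint 3 (Y < Z) on D(Y)={2,4,6,7,8} D(Z)={2,3,4,6,8}: Y {2,4,6,7,8}->{2,4,6,7}; Z {2,3,4,6,8}->{3,4,6,8}
Constraint 4 (V < U) on D(V)={3,4,6} D(U)={2,3,4,7,8}: U {2,3,4,7,8}->{4,7,8}
So after constraint 4: D(U) = {4,7,8}

Answer: {4,7,8}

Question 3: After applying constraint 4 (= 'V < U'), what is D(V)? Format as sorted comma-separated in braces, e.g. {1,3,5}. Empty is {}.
Answer: {3,4,6}

Derivation:
Constraint 1 (Z != Y) on D(Z)={2,3,4,6,8} D(Y)={2,4,6,7,8}: no change
Constraint 2 (Y != Z) on D(Y)={2,4,6,7,8} D(Z)={2,3,4,6,8}: no change
Constraint 3 (Y < Z) on D(Y)={2,4,6,7,8} D(Z)={2,3,4,6,8}: Y {2,4,6,7,8}->{2,4,6,7}; Z {2,3,4,6,8}->{3,4,6,8}
Constraint 4 (V < U) on D(V)={3,4,6} D(U)={2,3,4,7,8}: U {2,3,4,7,8}->{4,7,8}
So after constraint 4: D(V) = {3,4,6}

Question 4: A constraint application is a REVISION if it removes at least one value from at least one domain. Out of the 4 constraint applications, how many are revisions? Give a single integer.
Constraint 1 (Z != Y) on D(Z)={2,3,4,6,8} D(Y)={2,4,6,7,8}: no change => not a revision
Constraint 2 (Y != Z) on D(Y)={2,4,6,7,8} D(Z)={2,3,4,6,8}: no change => not a revision
Constraint 3 (Y < Z) on D(Y)={2,4,6,7,8} D(Z)={2,3,4,6,8}: Y {2,4,6,7,8}->{2,4,6,7}; Z {2,3,4,6,8}->{3,4,6,8} => REVISION
Constraint 4 (V < U) on D(V)={3,4,6} D(U)={2,3,4,7,8}: U {2,3,4,7,8}->{4,7,8} => REVISION
Total revisions = 2

Answer: 2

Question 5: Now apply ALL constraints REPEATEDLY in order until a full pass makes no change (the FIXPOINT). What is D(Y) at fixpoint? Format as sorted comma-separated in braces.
pass 0 (initial): D(Y)={2,4,6,7,8}
pass 1: U {2,3,4,7,8}->{4,7,8}; Y {2,4,6,7,8}->{2,4,6,7}; Z {2,3,4,6,8}->{3,4,6,8}
pass 2: no change
Fixpoint after 2 passes: D(Y) = {2,4,6,7}

Answer: {2,4,6,7}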